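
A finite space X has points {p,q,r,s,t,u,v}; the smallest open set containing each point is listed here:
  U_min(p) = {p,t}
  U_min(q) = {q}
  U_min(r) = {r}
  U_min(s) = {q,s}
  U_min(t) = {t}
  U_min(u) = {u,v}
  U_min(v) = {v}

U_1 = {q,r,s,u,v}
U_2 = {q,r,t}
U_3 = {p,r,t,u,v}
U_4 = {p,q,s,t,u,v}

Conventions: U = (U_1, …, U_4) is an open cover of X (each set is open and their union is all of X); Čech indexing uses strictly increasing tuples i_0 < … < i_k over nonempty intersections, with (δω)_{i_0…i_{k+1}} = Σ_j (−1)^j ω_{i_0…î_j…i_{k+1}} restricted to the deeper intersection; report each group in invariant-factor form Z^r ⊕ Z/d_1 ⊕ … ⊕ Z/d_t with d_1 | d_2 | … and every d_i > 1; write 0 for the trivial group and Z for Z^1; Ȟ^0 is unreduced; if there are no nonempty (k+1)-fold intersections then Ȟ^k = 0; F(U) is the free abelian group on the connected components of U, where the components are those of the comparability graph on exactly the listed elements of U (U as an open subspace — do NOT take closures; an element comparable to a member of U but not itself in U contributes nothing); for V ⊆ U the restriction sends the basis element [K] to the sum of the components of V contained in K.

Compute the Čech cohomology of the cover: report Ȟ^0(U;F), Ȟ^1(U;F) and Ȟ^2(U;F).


Ȟ^0(U;F) ≅ Z^4, Ȟ^1(U;F) ≅ 0, Ȟ^2(U;F) ≅ 0

intersection data:
  U12={q,r} U13={r,u,v} U14={q,s,u,v} U23={r,t} U24={q,t} U34={p,t,u,v}
  U123={r} U124={q} U134={u,v} U234={t}
components per intersection:
  U1: {q,s} {r} {u,v}
  U2: {q} {r} {t}
  U3: {p,t} {r} {u,v}
  U4: {p,t} {q,s} {u,v}
  U12: {q} {r}
  U13: {r} {u,v}
  U14: {q,s} {u,v}
  U23: {r} {t}
  U24: {q} {t}
  U34: {p,t} {u,v}
  U123: {r}
  U124: {q}
  U134: {u,v}
  U234: {t}
C dims 12,12,4; δ0: rk 8, SNF 1^8; δ1: rk 4, SNF 1^4
Ȟ^0 = (12 − 8) − 0 = 4, so Ȟ^0 ≅ Z^4
Ȟ^1 = (12 − 4) − 8 = 0, so Ȟ^1 ≅ 0
Ȟ^2 = (4 − 0) − 4 = 0, so Ȟ^2 ≅ 0


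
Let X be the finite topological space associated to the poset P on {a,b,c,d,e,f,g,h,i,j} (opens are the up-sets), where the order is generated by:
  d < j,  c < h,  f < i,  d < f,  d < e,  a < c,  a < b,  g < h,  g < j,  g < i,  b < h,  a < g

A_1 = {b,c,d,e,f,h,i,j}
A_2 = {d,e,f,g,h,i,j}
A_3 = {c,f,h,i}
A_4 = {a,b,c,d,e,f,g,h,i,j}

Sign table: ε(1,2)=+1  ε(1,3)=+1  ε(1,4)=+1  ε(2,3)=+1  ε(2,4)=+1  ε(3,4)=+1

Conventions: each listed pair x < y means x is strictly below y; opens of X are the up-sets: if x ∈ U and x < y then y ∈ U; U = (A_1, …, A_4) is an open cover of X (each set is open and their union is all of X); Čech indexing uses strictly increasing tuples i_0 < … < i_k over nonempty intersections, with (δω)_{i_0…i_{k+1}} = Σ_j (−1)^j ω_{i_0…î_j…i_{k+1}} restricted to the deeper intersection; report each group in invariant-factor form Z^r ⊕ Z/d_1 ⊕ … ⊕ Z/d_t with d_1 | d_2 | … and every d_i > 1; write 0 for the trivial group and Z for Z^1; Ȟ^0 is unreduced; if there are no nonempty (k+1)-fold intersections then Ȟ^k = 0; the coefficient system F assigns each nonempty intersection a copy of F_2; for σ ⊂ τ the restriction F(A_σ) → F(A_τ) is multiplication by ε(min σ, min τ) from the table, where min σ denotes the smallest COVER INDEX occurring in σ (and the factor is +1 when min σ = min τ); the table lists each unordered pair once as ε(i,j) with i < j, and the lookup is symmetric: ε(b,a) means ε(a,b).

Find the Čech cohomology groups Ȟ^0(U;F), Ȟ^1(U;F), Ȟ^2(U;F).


Ȟ^0 ≅ Z/2, Ȟ^1 ≅ 0, Ȟ^2 ≅ 0

cover nerve:
  A12={d,e,f,h,i,j} A13={c,f,h,i} A14={b,c,d,e,f,h,i,j} A23={f,h,i} A24={d,e,f,g,h,i,j} A34={c,f,h,i}
  A123={f,h,i} A124={d,e,f,h,i,j} A134={c,f,h,i} A234={f,h,i}
  A1234={f,h,i}
C dims 4,6,4,1; δ0: rk_F2 3; δ1: rk_F2 3; δ2: rk_F2 1
Ȟ^0: (4−3)−0=1 ⇒ Z/2
Ȟ^1: (6−3)−3=0 ⇒ 0
Ȟ^2: (4−1)−3=0 ⇒ 0


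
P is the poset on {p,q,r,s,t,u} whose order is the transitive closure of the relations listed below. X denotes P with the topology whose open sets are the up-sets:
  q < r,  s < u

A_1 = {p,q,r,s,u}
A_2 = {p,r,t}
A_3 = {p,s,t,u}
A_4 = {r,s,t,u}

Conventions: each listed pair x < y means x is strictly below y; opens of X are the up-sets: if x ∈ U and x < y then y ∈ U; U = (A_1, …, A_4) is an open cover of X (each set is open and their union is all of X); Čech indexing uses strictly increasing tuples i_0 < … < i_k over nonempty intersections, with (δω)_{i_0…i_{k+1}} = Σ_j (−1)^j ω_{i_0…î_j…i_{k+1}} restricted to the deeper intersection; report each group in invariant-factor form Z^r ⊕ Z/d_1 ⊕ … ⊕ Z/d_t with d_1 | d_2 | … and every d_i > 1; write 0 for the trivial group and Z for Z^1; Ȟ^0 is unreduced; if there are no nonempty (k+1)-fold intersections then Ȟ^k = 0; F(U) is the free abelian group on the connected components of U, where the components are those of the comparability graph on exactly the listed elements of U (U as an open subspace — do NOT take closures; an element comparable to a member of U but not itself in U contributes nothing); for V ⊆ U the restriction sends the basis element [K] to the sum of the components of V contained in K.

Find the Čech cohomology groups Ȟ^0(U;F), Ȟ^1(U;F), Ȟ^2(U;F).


nonempty overlaps:
  A12={p,r} A13={p,s,u} A14={r,s,u} A23={p,t} A24={r,t} A34={s,t,u}
  A123={p} A124={r} A134={s,u} A234={t}
components per intersection:
  A1: {p} {q,r} {s,u}
  A2: {p} {r} {t}
  A3: {p} {s,u} {t}
  A4: {r} {s,u} {t}
  A12: {p} {r}
  A13: {p} {s,u}
  A14: {r} {s,u}
  A23: {p} {t}
  A24: {r} {t}
  A34: {s,u} {t}
  A123: {p}
  A124: {r}
  A134: {s,u}
  A234: {t}
C dims 12,12,4; δ0: rk 8, SNF 1^8; δ1: rk 4, SNF 1^4
degree 0: 12−8−0 = 4 → Ȟ^0 ≅ Z^4
degree 1: 12−4−8 = 0 → Ȟ^1 ≅ 0
degree 2: 4−0−4 = 0 → Ȟ^2 ≅ 0

Ȟ^0 ≅ Z^4,  Ȟ^1 ≅ 0,  Ȟ^2 ≅ 0


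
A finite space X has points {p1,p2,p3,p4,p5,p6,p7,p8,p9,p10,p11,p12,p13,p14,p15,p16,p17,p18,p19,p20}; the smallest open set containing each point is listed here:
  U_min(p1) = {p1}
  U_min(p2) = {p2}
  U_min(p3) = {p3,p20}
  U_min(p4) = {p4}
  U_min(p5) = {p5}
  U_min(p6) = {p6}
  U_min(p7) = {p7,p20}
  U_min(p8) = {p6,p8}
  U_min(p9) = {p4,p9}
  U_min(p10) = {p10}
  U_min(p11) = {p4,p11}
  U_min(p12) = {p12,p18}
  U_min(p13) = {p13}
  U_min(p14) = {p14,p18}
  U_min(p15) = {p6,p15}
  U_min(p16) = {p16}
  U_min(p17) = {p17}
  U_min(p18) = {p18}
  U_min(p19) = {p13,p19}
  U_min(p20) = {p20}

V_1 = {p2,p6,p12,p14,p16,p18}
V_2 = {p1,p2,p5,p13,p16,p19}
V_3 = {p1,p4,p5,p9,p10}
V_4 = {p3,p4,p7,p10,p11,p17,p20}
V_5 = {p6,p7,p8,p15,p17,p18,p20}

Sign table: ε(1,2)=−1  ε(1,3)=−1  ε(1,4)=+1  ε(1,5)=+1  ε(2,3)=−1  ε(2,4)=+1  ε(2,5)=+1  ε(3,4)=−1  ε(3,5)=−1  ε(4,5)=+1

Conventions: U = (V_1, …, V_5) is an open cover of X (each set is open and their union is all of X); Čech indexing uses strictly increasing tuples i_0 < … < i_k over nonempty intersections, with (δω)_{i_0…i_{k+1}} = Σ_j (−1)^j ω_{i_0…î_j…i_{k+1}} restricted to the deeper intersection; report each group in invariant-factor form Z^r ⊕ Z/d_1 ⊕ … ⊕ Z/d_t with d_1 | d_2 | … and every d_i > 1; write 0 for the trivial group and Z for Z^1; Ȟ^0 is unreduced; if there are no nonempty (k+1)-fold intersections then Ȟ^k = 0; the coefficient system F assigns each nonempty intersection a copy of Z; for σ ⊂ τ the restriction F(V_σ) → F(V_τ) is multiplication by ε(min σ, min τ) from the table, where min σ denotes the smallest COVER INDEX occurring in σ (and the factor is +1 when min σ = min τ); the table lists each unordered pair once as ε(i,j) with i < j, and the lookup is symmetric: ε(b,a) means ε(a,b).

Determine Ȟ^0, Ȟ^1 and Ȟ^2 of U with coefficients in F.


Ȟ^0 = 0; Ȟ^1 = Z/2; Ȟ^2 = 0

cover nerve:
  V12={p2,p16} V15={p6,p18} V23={p1,p5} V34={p4,p10} V45={p7,p17,p20}
C dims 5,5; δ0: rk 5, SNF 1^4·2
Ȟ^0: (5−5)−0=0 ⇒ 0
Ȟ^1: (5−0)−5=0 plus torsion [2] ⇒ Z/2
Ȟ^2: (0−0)−0=0 ⇒ 0


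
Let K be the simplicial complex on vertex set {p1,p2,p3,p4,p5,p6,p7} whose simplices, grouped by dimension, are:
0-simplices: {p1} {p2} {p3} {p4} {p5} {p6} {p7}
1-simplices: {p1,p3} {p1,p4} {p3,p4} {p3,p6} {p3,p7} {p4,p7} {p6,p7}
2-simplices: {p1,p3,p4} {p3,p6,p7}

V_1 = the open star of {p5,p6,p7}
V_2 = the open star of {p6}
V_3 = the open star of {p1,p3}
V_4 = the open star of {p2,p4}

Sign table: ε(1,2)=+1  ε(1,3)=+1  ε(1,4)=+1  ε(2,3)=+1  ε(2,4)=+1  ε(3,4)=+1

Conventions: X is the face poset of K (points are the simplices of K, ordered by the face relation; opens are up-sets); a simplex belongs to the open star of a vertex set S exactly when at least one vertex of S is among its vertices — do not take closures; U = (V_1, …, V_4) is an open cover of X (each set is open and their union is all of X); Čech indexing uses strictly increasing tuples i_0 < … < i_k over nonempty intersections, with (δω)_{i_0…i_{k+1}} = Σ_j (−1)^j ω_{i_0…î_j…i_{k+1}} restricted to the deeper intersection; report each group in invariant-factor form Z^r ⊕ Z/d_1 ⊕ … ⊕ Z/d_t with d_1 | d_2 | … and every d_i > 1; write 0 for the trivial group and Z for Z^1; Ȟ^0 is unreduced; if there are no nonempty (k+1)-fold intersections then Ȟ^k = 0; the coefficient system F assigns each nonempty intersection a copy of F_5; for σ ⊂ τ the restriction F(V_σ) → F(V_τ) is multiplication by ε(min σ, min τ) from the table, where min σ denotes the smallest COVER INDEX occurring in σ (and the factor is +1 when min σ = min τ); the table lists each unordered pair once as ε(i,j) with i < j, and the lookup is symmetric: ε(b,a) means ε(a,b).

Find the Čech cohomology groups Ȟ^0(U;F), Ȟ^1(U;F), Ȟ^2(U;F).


nonempty intersections:
  V1={{p5},{p6},{p7},{p3,p6},{p3,p7},{p4,p7},{p6,p7},{p3,p6,p7}} V2={{p6},{p3,p6},{p6,p7},{p3,p6,p7}} V3={{p1},{p3},{p1,p3},{p1,p4},{p3,p4},{p3,p6},{p3,p7},{p1,p3,p4},{p3,p6,p7}} V4={{p2},{p4},{p1,p4},{p3,p4},{p4,p7},{p1,p3,p4}}
  V12={{p6},{p3,p6},{p6,p7},{p3,p6,p7}} V13={{p3,p6},{p3,p7},{p3,p6,p7}} V14={{p4,p7}} V23={{p3,p6},{p3,p6,p7}} V34={{p1,p4},{p3,p4},{p1,p3,p4}}
  V123={{p3,p6},{p3,p6,p7}}
C dims 4,5,1; δ0: rk_F5 3; δ1: rk_F5 1
Ȟ^0: (4−3)−0=1 ⇒ Z/5
Ȟ^1: (5−1)−3=1 ⇒ Z/5
Ȟ^2: (1−0)−1=0 ⇒ 0

Ȟ^0(U;F) ≅ Z/5,  Ȟ^1(U;F) ≅ Z/5,  Ȟ^2(U;F) ≅ 0


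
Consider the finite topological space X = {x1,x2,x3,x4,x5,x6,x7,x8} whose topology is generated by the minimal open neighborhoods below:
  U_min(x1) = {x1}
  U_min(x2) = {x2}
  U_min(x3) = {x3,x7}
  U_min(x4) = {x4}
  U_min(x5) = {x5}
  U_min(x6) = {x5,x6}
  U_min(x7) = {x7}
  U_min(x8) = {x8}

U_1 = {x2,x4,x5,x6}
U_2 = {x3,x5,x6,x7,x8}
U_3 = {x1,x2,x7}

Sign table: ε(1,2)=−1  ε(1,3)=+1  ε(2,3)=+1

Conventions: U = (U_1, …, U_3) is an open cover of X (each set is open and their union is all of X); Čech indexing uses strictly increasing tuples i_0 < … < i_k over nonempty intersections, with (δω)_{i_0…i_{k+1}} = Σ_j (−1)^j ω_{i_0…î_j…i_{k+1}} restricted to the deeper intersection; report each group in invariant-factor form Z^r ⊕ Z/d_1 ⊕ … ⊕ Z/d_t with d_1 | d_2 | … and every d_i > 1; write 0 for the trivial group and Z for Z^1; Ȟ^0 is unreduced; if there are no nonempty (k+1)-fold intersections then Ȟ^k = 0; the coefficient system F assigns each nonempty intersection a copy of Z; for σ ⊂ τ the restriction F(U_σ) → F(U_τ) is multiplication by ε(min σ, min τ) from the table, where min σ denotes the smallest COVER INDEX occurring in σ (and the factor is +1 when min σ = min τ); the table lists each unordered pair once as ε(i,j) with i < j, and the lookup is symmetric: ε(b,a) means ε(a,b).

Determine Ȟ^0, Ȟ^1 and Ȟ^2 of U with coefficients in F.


nerve of the cover:
  U12={x5,x6} U13={x2} U23={x7}
C dims 3,3; δ0: rk 3, SNF 1^2·2
Ȟ^0 = (3 − 3) − 0 = 0, so Ȟ^0 ≅ 0
Ȟ^1 = (3 − 0) − 3 = 0 plus torsion [2], so Ȟ^1 ≅ Z/2
Ȟ^2 = (0 − 0) − 0 = 0, so Ȟ^2 ≅ 0

Ȟ^0 ≅ 0, Ȟ^1 ≅ Z/2, Ȟ^2 ≅ 0


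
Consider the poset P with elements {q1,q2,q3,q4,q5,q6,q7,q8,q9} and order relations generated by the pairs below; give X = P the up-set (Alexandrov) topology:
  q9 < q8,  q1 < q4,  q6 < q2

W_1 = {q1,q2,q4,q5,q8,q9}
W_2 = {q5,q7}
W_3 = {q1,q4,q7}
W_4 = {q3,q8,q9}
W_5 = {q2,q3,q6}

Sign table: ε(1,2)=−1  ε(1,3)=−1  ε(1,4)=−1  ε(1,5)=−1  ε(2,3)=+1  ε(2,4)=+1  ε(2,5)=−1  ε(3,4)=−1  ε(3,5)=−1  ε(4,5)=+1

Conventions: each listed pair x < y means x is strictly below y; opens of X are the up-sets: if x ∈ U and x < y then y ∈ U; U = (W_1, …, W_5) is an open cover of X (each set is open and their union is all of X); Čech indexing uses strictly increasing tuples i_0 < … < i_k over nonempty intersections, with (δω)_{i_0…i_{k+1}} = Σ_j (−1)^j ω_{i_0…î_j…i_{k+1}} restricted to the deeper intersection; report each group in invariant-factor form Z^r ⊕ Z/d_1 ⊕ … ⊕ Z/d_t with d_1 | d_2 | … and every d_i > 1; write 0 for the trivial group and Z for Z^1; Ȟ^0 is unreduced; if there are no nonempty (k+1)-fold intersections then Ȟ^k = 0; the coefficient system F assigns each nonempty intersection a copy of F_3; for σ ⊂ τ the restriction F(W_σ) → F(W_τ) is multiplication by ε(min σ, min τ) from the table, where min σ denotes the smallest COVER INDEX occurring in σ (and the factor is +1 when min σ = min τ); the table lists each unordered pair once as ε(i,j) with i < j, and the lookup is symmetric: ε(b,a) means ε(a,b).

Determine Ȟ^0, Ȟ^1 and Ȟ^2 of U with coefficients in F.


cover nerve:
  W12={q5} W13={q1,q4} W14={q8,q9} W15={q2} W23={q7} W45={q3}
C dims 5,6; δ0: rk_F3 4
Ȟ^0: (5−4)−0=1 ⇒ Z/3
Ȟ^1: (6−0)−4=2 ⇒ Z/3 ⊕ Z/3
Ȟ^2: (0−0)−0=0 ⇒ 0

Ȟ^0(U;F) ≅ Z/3,  Ȟ^1(U;F) ≅ Z/3 ⊕ Z/3,  Ȟ^2(U;F) ≅ 0


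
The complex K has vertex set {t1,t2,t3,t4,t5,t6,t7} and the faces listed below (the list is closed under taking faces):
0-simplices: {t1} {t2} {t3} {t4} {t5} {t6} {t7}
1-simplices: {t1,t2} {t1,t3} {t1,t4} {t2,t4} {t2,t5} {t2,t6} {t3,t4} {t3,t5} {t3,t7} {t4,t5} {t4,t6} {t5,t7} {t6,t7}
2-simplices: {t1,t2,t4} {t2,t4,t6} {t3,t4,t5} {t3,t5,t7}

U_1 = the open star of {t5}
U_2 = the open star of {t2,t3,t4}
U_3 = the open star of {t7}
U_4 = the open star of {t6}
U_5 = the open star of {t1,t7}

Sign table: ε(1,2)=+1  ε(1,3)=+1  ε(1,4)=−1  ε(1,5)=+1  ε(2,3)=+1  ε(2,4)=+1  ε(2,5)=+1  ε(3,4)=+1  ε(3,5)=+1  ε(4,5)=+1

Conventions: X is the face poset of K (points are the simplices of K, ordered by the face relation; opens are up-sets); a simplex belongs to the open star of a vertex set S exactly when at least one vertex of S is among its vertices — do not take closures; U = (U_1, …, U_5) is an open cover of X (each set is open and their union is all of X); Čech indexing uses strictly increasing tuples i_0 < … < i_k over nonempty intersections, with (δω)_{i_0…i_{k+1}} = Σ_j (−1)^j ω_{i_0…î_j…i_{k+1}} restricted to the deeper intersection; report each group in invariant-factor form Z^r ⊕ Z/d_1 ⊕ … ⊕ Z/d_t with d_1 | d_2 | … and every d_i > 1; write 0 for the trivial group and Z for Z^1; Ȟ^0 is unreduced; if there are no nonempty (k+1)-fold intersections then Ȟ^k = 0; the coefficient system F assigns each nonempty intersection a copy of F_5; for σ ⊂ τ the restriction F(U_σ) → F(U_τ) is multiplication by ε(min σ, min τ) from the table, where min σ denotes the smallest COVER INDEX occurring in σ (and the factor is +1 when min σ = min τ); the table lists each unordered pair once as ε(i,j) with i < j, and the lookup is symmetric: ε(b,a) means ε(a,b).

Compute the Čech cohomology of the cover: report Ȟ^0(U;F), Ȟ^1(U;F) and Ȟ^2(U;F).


cover nerve:
  U1={{t5},{t2,t5},{t3,t5},{t4,t5},{t5,t7},{t3,t4,t5},{t3,t5,t7}} U2={{t2},{t3},{t4},{t1,t2},{t1,t3},{t1,t4},{t2,t4},{t2,t5},{t2,t6},{t3,t4},{t3,t5},{t3,t7},{t4,t5},{t4,t6},{t1,t2,t4},{t2,t4,t6},{t3,t4,t5},{t3,t5,t7}} U3={{t7},{t3,t7},{t5,t7},{t6,t7},{t3,t5,t7}} U4={{t6},{t2,t6},{t4,t6},{t6,t7},{t2,t4,t6}} U5={{t1},{t7},{t1,t2},{t1,t3},{t1,t4},{t3,t7},{t5,t7},{t6,t7},{t1,t2,t4},{t3,t5,t7}}
  U12={{t2,t5},{t3,t5},{t4,t5},{t3,t4,t5},{t3,t5,t7}} U13={{t5,t7},{t3,t5,t7}} U15={{t5,t7},{t3,t5,t7}} U23={{t3,t7},{t3,t5,t7}} U24={{t2,t6},{t4,t6},{t2,t4,t6}} U25={{t1,t2},{t1,t3},{t1,t4},{t3,t7},{t1,t2,t4},{t3,t5,t7}} U34={{t6,t7}} U35={{t7},{t3,t7},{t5,t7},{t6,t7},{t3,t5,t7}} U45={{t6,t7}}
  U123={{t3,t5,t7}} U125={{t3,t5,t7}} U135={{t5,t7},{t3,t5,t7}} U235={{t3,t7},{t3,t5,t7}} U345={{t6,t7}}
  U1235={{t3,t5,t7}}
C dims 5,9,5,1; δ0: rk_F5 4; δ1: rk_F5 4; δ2: rk_F5 1
Ȟ^0: (5−4)−0=1 ⇒ Z/5
Ȟ^1: (9−4)−4=1 ⇒ Z/5
Ȟ^2: (5−1)−4=0 ⇒ 0

Ȟ^0 ≅ Z/5,  Ȟ^1 ≅ Z/5,  Ȟ^2 ≅ 0


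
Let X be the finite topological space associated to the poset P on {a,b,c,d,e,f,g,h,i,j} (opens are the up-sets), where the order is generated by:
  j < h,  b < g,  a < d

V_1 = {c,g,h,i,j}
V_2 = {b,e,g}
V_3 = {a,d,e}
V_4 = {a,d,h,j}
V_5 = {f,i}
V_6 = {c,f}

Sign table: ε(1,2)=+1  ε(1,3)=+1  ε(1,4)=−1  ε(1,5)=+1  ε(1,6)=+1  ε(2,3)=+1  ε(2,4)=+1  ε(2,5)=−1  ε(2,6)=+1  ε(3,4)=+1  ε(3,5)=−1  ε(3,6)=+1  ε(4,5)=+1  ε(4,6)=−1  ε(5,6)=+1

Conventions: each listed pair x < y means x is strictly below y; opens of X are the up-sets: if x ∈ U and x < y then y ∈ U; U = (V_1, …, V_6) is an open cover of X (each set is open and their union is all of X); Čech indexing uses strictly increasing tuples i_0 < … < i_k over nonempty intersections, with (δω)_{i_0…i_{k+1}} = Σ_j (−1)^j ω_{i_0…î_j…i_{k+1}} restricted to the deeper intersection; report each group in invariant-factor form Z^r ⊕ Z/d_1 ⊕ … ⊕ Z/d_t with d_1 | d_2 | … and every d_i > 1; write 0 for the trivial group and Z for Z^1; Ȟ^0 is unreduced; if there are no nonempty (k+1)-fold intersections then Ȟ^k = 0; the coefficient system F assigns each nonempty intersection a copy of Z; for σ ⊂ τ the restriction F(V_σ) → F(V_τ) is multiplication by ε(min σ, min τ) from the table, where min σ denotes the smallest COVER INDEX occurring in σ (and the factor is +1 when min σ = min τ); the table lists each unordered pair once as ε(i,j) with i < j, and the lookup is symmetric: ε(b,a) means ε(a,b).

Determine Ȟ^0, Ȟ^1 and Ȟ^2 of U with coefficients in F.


Ȟ^0 = 0, Ȟ^1 = Z ⊕ Z/2 and Ȟ^2 = 0

intersection data:
  V12={g} V14={h,j} V15={i} V16={c} V23={e} V34={a,d} V56={f}
C dims 6,7; δ0: rk 6, SNF 1^5·2
Ȟ^0 = (6 − 6) − 0 = 0, so Ȟ^0 ≅ 0
Ȟ^1 = (7 − 0) − 6 = 1 plus torsion [2], so Ȟ^1 ≅ Z ⊕ Z/2
Ȟ^2 = (0 − 0) − 0 = 0, so Ȟ^2 ≅ 0


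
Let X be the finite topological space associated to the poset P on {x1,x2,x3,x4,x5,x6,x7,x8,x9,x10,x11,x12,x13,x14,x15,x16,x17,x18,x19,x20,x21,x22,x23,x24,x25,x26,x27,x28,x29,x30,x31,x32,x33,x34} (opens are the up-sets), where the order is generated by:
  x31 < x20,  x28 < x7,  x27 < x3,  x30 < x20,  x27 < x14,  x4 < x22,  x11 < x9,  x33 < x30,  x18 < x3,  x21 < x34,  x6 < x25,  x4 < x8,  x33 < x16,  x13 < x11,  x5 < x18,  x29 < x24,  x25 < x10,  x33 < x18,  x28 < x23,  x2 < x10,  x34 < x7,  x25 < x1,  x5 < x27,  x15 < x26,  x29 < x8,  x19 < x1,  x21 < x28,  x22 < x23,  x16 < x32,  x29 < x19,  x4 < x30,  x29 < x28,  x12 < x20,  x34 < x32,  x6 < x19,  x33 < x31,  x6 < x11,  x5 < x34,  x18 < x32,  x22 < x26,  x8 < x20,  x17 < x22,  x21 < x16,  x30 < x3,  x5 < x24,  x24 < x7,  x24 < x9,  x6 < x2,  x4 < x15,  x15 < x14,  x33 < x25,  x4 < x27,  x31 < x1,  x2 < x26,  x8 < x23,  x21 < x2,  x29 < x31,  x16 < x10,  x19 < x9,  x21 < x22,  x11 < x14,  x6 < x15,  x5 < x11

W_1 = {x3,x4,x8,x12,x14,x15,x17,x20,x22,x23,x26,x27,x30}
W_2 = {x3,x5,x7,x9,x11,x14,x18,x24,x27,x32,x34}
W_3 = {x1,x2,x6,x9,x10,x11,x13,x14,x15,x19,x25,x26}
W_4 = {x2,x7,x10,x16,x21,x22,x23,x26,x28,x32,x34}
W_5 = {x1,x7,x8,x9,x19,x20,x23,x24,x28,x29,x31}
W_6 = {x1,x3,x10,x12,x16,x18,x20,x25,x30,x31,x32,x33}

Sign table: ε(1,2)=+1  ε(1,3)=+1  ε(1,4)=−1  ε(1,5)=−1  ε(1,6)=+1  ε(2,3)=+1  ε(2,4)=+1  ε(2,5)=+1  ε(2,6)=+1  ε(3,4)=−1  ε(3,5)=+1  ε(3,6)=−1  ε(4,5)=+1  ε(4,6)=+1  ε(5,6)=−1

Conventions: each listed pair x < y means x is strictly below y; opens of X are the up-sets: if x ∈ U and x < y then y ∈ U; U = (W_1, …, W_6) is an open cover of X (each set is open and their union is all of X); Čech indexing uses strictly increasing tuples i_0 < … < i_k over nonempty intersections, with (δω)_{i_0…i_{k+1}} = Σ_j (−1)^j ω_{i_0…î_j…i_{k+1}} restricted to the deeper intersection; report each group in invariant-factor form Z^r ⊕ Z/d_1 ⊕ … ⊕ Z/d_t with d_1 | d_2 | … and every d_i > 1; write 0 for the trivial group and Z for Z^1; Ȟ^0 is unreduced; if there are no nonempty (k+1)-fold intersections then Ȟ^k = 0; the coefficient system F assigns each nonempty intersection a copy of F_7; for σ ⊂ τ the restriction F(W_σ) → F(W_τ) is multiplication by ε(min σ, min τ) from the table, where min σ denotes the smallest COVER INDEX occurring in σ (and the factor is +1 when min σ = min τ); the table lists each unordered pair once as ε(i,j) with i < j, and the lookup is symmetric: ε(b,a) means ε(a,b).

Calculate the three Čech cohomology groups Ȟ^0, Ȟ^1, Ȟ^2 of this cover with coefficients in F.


Ȟ^0(U;F) ≅ 0, Ȟ^1(U;F) ≅ 0 and Ȟ^2(U;F) ≅ Z/7

nerve of the cover:
  W12={x3,x14,x27} W13={x14,x15,x26} W14={x22,x23,x26} W15={x8,x20,x23} W16={x3,x12,x20,x30} W23={x9,x11,x14} W24={x7,x32,x34} W25={x7,x9,x24} W26={x3,x18,x32} W34={x2,x10,x26} W35={x1,x9,x19} W36={x1,x10,x25} W45={x7,x23,x28} W46={x10,x16,x32} W56={x1,x20,x31}
  W123={x14} W126={x3} W134={x26} W145={x23} W156={x20} W235={x9} W245={x7} W246={x32} W346={x10} W356={x1}
C dims 6,15,10; δ0: rk_F7 6; δ1: rk_F7 9
Ȟ^0 = (6 − 6) − 0 = 0, so Ȟ^0 ≅ 0
Ȟ^1 = (15 − 9) − 6 = 0, so Ȟ^1 ≅ 0
Ȟ^2 = (10 − 0) − 9 = 1, so Ȟ^2 ≅ Z/7


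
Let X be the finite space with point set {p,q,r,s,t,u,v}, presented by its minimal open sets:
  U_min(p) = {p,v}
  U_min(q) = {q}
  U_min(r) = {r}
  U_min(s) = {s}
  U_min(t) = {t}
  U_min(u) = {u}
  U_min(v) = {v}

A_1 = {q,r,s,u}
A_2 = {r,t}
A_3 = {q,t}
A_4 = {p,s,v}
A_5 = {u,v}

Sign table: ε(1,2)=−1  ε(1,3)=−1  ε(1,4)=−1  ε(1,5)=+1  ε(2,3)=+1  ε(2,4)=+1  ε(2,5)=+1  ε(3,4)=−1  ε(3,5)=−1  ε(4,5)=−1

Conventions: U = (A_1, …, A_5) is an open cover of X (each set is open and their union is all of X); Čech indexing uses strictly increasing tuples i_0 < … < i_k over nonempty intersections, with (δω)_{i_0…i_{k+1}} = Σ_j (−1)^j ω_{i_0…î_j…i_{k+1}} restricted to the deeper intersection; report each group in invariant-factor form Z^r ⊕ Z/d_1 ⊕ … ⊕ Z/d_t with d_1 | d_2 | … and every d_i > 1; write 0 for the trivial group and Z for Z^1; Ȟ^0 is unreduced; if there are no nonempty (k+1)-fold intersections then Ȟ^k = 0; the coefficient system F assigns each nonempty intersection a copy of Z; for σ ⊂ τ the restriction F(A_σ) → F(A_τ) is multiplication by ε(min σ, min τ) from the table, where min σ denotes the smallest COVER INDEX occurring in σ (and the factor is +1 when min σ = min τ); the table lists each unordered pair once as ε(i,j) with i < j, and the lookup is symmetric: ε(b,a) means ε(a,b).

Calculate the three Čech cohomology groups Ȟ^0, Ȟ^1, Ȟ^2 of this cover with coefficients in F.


nonempty overlaps:
  A12={r} A13={q} A14={s} A15={u} A23={t} A45={v}
C dims 5,6; δ0: rk 4, SNF 1^4
degree 0: 5−4−0 = 1 → Ȟ^0 ≅ Z
degree 1: 6−0−4 = 2 → Ȟ^1 ≅ Z^2
degree 2: 0−0−0 = 0 → Ȟ^2 ≅ 0

Ȟ^0 = Z, Ȟ^1 = Z^2 and Ȟ^2 = 0


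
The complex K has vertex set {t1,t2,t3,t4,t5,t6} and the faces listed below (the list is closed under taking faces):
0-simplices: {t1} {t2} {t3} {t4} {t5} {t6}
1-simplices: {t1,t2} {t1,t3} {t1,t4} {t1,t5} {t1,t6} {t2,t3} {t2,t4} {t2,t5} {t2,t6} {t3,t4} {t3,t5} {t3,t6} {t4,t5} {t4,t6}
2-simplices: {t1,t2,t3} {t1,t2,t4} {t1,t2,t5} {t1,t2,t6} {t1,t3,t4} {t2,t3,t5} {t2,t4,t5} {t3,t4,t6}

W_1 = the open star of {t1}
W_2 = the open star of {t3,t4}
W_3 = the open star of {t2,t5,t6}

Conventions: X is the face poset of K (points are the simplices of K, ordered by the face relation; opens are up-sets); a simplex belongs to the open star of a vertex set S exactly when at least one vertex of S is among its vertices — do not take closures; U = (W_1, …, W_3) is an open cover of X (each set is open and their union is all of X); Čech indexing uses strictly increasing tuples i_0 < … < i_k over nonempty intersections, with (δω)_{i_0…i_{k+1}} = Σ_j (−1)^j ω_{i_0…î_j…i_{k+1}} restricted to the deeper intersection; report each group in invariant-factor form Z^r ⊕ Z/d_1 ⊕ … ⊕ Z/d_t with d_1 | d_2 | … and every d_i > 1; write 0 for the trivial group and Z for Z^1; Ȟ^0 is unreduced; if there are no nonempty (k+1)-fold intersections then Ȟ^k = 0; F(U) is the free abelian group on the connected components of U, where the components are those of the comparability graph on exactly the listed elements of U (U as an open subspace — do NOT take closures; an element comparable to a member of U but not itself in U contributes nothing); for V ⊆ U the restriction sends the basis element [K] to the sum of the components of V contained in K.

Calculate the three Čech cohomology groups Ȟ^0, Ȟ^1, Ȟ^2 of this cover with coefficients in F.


Ȟ^0 ≅ Z, Ȟ^1 ≅ Z and Ȟ^2 ≅ 0

nerve of the cover:
  W1={{t1},{t1,t2},{t1,t3},{t1,t4},{t1,t5},{t1,t6},{t1,t2,t3},{t1,t2,t4},{t1,t2,t5},{t1,t2,t6},{t1,t3,t4}} W2={{t3},{t4},{t1,t3},{t1,t4},{t2,t3},{t2,t4},{t3,t4},{t3,t5},{t3,t6},{t4,t5},{t4,t6},{t1,t2,t3},{t1,t2,t4},{t1,t3,t4},{t2,t3,t5},{t2,t4,t5},{t3,t4,t6}} W3={{t2},{t5},{t6},{t1,t2},{t1,t5},{t1,t6},{t2,t3},{t2,t4},{t2,t5},{t2,t6},{t3,t5},{t3,t6},{t4,t5},{t4,t6},{t1,t2,t3},{t1,t2,t4},{t1,t2,t5},{t1,t2,t6},{t2,t3,t5},{t2,t4,t5},{t3,t4,t6}}
  W12={{t1,t3},{t1,t4},{t1,t2,t3},{t1,t2,t4},{t1,t3,t4}} W13={{t1,t2},{t1,t5},{t1,t6},{t1,t2,t3},{t1,t2,t4},{t1,t2,t5},{t1,t2,t6}} W23={{t2,t3},{t2,t4},{t3,t5},{t3,t6},{t4,t5},{t4,t6},{t1,t2,t3},{t1,t2,t4},{t2,t3,t5},{t2,t4,t5},{t3,t4,t6}}
  W123={{t1,t2,t3},{t1,t2,t4}}
components per intersection:
  W1: {{t1},{t1,t2},{t1,t3},{t1,t4},{t1,t5},{t1,t6},{t1,t2,t3},{t1,t2,t4},{t1,t2,t5},{t1,t2,t6},{t1,t3,t4}}
  W2: {{t3},{t4},{t1,t3},{t1,t4},{t2,t3},{t2,t4},{t3,t4},{t3,t5},{t3,t6},{t4,t5},{t4,t6},{t1,t2,t3},{t1,t2,t4},{t1,t3,t4},{t2,t3,t5},{t2,t4,t5},{t3,t4,t6}}
  W3: {{t2},{t5},{t6},{t1,t2},{t1,t5},{t1,t6},{t2,t3},{t2,t4},{t2,t5},{t2,t6},{t3,t5},{t3,t6},{t4,t5},{t4,t6},{t1,t2,t3},{t1,t2,t4},{t1,t2,t5},{t1,t2,t6},{t2,t3,t5},{t2,t4,t5},{t3,t4,t6}}
  W12: {{t1,t3},{t1,t4},{t1,t2,t3},{t1,t2,t4},{t1,t3,t4}}
  W13: {{t1,t2},{t1,t5},{t1,t6},{t1,t2,t3},{t1,t2,t4},{t1,t2,t5},{t1,t2,t6}}
  W23: {{t2,t3},{t3,t5},{t1,t2,t3},{t2,t3,t5}} {{t2,t4},{t4,t5},{t1,t2,t4},{t2,t4,t5}} {{t3,t6},{t4,t6},{t3,t4,t6}}
  W123: {{t1,t2,t3}} {{t1,t2,t4}}
C dims 3,5,2; δ0: rk 2, SNF 1^2; δ1: rk 2, SNF 1^2
Ȟ^0 = (3 − 2) − 0 = 1, so Ȟ^0 ≅ Z
Ȟ^1 = (5 − 2) − 2 = 1, so Ȟ^1 ≅ Z
Ȟ^2 = (2 − 0) − 2 = 0, so Ȟ^2 ≅ 0


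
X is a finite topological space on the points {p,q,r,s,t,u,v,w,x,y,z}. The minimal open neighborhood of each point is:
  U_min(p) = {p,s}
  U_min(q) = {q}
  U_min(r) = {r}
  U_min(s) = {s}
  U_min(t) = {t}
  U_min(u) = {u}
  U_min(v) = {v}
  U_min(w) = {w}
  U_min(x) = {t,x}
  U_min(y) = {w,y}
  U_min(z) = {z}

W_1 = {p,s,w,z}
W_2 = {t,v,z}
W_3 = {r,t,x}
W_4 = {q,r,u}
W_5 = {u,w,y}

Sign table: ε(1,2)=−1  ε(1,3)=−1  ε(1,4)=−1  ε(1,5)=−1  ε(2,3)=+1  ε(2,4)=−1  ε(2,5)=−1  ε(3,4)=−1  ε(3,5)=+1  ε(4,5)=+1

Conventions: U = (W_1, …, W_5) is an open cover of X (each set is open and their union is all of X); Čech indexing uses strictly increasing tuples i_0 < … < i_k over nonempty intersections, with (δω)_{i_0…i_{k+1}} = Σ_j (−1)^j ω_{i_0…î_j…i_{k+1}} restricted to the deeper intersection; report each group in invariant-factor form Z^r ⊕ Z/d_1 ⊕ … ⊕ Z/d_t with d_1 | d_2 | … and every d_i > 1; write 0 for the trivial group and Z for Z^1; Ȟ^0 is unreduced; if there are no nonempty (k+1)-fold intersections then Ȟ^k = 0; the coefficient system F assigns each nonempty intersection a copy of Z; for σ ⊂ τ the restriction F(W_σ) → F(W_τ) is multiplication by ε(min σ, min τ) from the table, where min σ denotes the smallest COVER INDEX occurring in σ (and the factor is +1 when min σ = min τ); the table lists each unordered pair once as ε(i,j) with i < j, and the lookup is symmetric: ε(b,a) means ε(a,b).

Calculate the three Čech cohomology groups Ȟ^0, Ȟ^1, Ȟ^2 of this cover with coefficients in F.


Ȟ^0 = 0, Ȟ^1 = Z/2, Ȟ^2 = 0

nerve of the cover:
  W12={z} W15={w} W23={t} W34={r} W45={u}
C dims 5,5; δ0: rk 5, SNF 1^4·2
Ȟ^0 = (5 − 5) − 0 = 0, so Ȟ^0 ≅ 0
Ȟ^1 = (5 − 0) − 5 = 0 plus torsion [2], so Ȟ^1 ≅ Z/2
Ȟ^2 = (0 − 0) − 0 = 0, so Ȟ^2 ≅ 0


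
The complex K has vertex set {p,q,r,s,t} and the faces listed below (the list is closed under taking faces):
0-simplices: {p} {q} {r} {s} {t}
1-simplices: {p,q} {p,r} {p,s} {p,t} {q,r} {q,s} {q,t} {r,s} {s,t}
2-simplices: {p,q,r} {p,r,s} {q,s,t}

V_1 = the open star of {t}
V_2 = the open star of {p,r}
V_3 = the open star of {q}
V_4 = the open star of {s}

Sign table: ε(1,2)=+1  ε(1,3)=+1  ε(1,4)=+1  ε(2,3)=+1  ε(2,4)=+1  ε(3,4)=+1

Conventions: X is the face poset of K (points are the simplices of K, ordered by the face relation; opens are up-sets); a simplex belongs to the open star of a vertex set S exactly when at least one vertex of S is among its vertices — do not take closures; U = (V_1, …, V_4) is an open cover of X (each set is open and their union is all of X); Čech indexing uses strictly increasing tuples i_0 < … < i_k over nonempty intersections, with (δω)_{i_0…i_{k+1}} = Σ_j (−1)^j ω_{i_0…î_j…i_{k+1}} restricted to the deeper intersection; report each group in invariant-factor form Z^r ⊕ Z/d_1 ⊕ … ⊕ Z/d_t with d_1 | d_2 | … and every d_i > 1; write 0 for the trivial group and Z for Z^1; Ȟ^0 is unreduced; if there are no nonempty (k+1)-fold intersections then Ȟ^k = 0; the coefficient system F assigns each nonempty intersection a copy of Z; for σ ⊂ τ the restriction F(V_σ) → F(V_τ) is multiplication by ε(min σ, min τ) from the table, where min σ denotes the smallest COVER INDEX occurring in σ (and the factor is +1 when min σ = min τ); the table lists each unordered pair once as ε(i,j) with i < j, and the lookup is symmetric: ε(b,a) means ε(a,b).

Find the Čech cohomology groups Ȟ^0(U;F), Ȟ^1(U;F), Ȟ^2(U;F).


Ȟ^0 = Z,  Ȟ^1 = Z^2,  Ȟ^2 = 0

cover nerve:
  V1={{t},{p,t},{q,t},{s,t},{q,s,t}} V2={{p},{r},{p,q},{p,r},{p,s},{p,t},{q,r},{r,s},{p,q,r},{p,r,s}} V3={{q},{p,q},{q,r},{q,s},{q,t},{p,q,r},{q,s,t}} V4={{s},{p,s},{q,s},{r,s},{s,t},{p,r,s},{q,s,t}}
  V12={{p,t}} V13={{q,t},{q,s,t}} V14={{s,t},{q,s,t}} V23={{p,q},{q,r},{p,q,r}} V24={{p,s},{r,s},{p,r,s}} V34={{q,s},{q,s,t}}
  V134={{q,s,t}}
C dims 4,6,1; δ0: rk 3, SNF 1^3; δ1: rk 1, SNF 1^1
Ȟ^0: (4−3)−0=1 ⇒ Z
Ȟ^1: (6−1)−3=2 ⇒ Z^2
Ȟ^2: (1−0)−1=0 ⇒ 0


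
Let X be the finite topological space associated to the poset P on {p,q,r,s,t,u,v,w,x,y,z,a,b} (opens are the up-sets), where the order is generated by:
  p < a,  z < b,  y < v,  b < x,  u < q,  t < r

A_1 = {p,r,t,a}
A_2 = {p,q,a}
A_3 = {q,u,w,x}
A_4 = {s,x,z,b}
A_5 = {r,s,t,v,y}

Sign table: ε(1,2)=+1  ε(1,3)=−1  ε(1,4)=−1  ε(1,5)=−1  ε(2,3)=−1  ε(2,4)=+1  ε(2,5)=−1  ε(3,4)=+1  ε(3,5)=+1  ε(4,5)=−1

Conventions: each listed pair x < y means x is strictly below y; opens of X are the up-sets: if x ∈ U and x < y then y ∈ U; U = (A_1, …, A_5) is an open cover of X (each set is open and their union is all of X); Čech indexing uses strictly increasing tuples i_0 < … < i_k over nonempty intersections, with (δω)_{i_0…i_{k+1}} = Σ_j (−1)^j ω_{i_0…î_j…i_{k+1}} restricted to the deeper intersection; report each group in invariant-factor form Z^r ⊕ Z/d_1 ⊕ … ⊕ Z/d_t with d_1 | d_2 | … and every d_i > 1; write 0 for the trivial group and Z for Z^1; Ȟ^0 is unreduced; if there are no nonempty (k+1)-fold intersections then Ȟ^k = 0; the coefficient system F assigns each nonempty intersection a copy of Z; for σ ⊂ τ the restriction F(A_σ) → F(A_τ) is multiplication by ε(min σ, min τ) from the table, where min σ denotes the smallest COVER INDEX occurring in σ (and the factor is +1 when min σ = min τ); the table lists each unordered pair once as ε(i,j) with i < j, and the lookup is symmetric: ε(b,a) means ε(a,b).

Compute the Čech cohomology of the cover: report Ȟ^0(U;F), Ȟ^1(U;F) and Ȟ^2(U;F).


nonempty intersections:
  A12={p,a} A15={r,t} A23={q} A34={x} A45={s}
C dims 5,5; δ0: rk 5, SNF 1^4·2
Ȟ^0: (5−5)−0=0 ⇒ 0
Ȟ^1: (5−0)−5=0 plus torsion [2] ⇒ Z/2
Ȟ^2: (0−0)−0=0 ⇒ 0

Ȟ^0 = 0, Ȟ^1 = Z/2 and Ȟ^2 = 0


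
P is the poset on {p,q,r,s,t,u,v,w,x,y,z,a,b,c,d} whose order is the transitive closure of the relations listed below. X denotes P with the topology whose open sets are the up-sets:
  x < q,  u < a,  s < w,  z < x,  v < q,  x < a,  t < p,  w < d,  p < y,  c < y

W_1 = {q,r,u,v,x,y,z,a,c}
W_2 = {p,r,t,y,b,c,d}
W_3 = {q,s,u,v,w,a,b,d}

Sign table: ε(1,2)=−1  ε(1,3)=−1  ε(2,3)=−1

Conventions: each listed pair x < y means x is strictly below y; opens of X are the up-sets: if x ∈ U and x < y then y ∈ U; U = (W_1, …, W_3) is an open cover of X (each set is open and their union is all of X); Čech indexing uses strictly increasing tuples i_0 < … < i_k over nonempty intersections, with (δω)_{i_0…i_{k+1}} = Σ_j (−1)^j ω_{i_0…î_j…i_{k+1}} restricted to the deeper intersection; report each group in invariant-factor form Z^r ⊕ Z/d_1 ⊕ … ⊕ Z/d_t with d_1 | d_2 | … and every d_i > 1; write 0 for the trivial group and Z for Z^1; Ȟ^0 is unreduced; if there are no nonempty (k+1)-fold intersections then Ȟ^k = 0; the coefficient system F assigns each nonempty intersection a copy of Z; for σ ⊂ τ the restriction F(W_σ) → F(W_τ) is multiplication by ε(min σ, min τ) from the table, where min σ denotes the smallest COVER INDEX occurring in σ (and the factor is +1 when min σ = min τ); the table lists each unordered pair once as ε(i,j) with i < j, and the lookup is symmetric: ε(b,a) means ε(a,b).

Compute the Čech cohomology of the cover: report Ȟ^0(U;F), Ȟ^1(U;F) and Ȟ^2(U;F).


nonempty overlaps:
  W12={r,y,c} W13={q,u,v,a} W23={b,d}
C dims 3,3; δ0: rk 3, SNF 1^2·2
degree 0: 3−3−0 = 0 → Ȟ^0 ≅ 0
degree 1: 3−0−3 = 0 plus torsion [2] → Ȟ^1 ≅ Z/2
degree 2: 0−0−0 = 0 → Ȟ^2 ≅ 0

Ȟ^0 = 0,  Ȟ^1 = Z/2,  Ȟ^2 = 0


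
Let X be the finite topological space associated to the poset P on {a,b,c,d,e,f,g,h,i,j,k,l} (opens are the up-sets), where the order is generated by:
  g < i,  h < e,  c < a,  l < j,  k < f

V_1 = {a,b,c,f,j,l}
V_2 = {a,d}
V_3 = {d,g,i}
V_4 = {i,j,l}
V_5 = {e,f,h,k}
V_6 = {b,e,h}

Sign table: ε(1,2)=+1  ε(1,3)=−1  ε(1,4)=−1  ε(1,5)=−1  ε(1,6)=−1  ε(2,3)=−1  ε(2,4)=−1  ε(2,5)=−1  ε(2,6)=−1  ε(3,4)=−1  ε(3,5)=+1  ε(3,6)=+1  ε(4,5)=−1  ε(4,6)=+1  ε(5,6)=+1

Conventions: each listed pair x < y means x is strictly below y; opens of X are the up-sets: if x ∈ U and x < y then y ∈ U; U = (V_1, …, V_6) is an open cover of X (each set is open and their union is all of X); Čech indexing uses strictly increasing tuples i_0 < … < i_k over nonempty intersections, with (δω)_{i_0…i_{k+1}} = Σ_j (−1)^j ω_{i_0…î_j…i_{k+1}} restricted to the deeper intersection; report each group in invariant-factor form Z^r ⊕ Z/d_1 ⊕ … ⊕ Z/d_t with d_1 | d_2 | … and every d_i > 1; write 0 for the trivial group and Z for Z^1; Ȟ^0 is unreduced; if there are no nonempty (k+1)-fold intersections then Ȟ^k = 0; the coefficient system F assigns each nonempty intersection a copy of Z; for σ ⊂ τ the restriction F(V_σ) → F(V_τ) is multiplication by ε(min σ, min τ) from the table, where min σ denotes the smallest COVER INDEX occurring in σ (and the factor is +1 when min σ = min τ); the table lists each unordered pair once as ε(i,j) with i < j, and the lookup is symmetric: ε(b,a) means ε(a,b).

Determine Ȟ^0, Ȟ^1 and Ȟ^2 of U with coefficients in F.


Ȟ^0 ≅ 0; Ȟ^1 ≅ Z ⊕ Z/2; Ȟ^2 ≅ 0

nonempty overlaps:
  V12={a} V14={j,l} V15={f} V16={b} V23={d} V34={i} V56={e,h}
C dims 6,7; δ0: rk 6, SNF 1^5·2
degree 0: 6−6−0 = 0 → Ȟ^0 ≅ 0
degree 1: 7−0−6 = 1 plus torsion [2] → Ȟ^1 ≅ Z ⊕ Z/2
degree 2: 0−0−0 = 0 → Ȟ^2 ≅ 0


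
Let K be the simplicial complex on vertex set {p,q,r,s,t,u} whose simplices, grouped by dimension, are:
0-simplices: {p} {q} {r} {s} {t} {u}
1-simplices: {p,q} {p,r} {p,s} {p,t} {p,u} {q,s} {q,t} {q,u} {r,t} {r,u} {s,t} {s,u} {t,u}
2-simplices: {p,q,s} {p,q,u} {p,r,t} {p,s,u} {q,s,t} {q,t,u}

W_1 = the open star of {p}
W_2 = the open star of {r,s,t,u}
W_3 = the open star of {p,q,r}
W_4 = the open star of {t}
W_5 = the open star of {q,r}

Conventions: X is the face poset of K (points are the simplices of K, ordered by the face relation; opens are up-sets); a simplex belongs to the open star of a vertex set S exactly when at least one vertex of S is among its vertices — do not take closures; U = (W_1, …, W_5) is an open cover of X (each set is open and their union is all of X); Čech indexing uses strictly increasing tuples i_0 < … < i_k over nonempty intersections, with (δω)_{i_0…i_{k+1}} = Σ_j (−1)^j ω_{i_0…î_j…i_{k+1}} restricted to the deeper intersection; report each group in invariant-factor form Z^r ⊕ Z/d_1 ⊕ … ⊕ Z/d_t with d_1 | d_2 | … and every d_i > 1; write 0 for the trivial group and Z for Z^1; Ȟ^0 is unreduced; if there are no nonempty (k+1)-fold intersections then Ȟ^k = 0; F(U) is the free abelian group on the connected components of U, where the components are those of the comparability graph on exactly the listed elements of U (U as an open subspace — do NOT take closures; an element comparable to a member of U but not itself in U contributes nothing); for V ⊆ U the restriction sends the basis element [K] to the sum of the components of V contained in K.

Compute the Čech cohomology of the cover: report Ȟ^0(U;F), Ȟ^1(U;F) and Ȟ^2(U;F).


cover nerve:
  W1={{p},{p,q},{p,r},{p,s},{p,t},{p,u},{p,q,s},{p,q,u},{p,r,t},{p,s,u}} W2={{r},{s},{t},{u},{p,r},{p,s},{p,t},{p,u},{q,s},{q,t},{q,u},{r,t},{r,u},{s,t},{s,u},{t,u},{p,q,s},{p,q,u},{p,r,t},{p,s,u},{q,s,t},{q,t,u}} W3={{p},{q},{r},{p,q},{p,r},{p,s},{p,t},{p,u},{q,s},{q,t},{q,u},{r,t},{r,u},{p,q,s},{p,q,u},{p,r,t},{p,s,u},{q,s,t},{q,t,u}} W4={{t},{p,t},{q,t},{r,t},{s,t},{t,u},{p,r,t},{q,s,t},{q,t,u}} W5={{q},{r},{p,q},{p,r},{q,s},{q,t},{q,u},{r,t},{r,u},{p,q,s},{p,q,u},{p,r,t},{q,s,t},{q,t,u}}
  W12={{p,r},{p,s},{p,t},{p,u},{p,q,s},{p,q,u},{p,r,t},{p,s,u}} W13={{p},{p,q},{p,r},{p,s},{p,t},{p,u},{p,q,s},{p,q,u},{p,r,t},{p,s,u}} W14={{p,t},{p,r,t}} W15={{p,q},{p,r},{p,q,s},{p,q,u},{p,r,t}} W23={{r},{p,r},{p,s},{p,t},{p,u},{q,s},{q,t},{q,u},{r,t},{r,u},{p,q,s},{p,q,u},{p,r,t},{p,s,u},{q,s,t},{q,t,u}} W24={{t},{p,t},{q,t},{r,t},{s,t},{t,u},{p,r,t},{q,s,t},{q,t,u}} W25={{r},{p,r},{q,s},{q,t},{q,u},{r,t},{r,u},{p,q,s},{p,q,u},{p,r,t},{q,s,t},{q,t,u}} W34={{p,t},{q,t},{r,t},{p,r,t},{q,s,t},{q,t,u}} W35={{q},{r},{p,q},{p,r},{q,s},{q,t},{q,u},{r,t},{r,u},{p,q,s},{p,q,u},{p,r,t},{q,s,t},{q,t,u}} W45={{q,t},{r,t},{p,r,t},{q,s,t},{q,t,u}}
  W123={{p,r},{p,s},{p,t},{p,u},{p,q,s},{p,q,u},{p,r,t},{p,s,u}} W124={{p,t},{p,r,t}} W125={{p,r},{p,q,s},{p,q,u},{p,r,t}} W134={{p,t},{p,r,t}} W135={{p,q},{p,r},{p,q,s},{p,q,u},{p,r,t}} W145={{p,r,t}} W234={{p,t},{q,t},{r,t},{p,r,t},{q,s,t},{q,t,u}} W235={{r},{p,r},{q,s},{q,t},{q,u},{r,t},{r,u},{p,q,s},{p,q,u},{p,r,t},{q,s,t},{q,t,u}} W245={{q,t},{r,t},{p,r,t},{q,s,t},{q,t,u}} W345={{q,t},{r,t},{p,r,t},{q,s,t},{q,t,u}}
  W1234={{p,t},{p,r,t}} W1235={{p,r},{p,q,s},{p,q,u},{p,r,t}} W1245={{p,r,t}} W1345={{p,r,t}} W2345={{q,t},{r,t},{p,r,t},{q,s,t},{q,t,u}}
  W12345={{p,r,t}}
components per intersection:
  W1: {{p},{p,q},{p,r},{p,s},{p,t},{p,u},{p,q,s},{p,q,u},{p,r,t},{p,s,u}}
  W2: {{r},{s},{t},{u},{p,r},{p,s},{p,t},{p,u},{q,s},{q,t},{q,u},{r,t},{r,u},{s,t},{s,u},{t,u},{p,q,s},{p,q,u},{p,r,t},{p,s,u},{q,s,t},{q,t,u}}
  W3: {{p},{q},{r},{p,q},{p,r},{p,s},{p,t},{p,u},{q,s},{q,t},{q,u},{r,t},{r,u},{p,q,s},{p,q,u},{p,r,t},{p,s,u},{q,s,t},{q,t,u}}
  W4: {{t},{p,t},{q,t},{r,t},{s,t},{t,u},{p,r,t},{q,s,t},{q,t,u}}
  W5: {{q},{p,q},{q,s},{q,t},{q,u},{p,q,s},{p,q,u},{q,s,t},{q,t,u}} {{r},{p,r},{r,t},{r,u},{p,r,t}}
  W12: {{p,r},{p,t},{p,r,t}} {{p,s},{p,u},{p,q,s},{p,q,u},{p,s,u}}
  W13: {{p},{p,q},{p,r},{p,s},{p,t},{p,u},{p,q,s},{p,q,u},{p,r,t},{p,s,u}}
  W14: {{p,t},{p,r,t}}
  W15: {{p,q},{p,q,s},{p,q,u}} {{p,r},{p,r,t}}
  W23: {{r},{p,r},{p,t},{r,t},{r,u},{p,r,t}} {{p,s},{p,u},{q,s},{q,t},{q,u},{p,q,s},{p,q,u},{p,s,u},{q,s,t},{q,t,u}}
  W24: {{t},{p,t},{q,t},{r,t},{s,t},{t,u},{p,r,t},{q,s,t},{q,t,u}}
  W25: {{r},{p,r},{r,t},{r,u},{p,r,t}} {{q,s},{q,t},{q,u},{p,q,s},{p,q,u},{q,s,t},{q,t,u}}
  W34: {{p,t},{r,t},{p,r,t}} {{q,t},{q,s,t},{q,t,u}}
  W35: {{q},{p,q},{q,s},{q,t},{q,u},{p,q,s},{p,q,u},{q,s,t},{q,t,u}} {{r},{p,r},{r,t},{r,u},{p,r,t}}
  W45: {{q,t},{q,s,t},{q,t,u}} {{r,t},{p,r,t}}
  W123: {{p,r},{p,t},{p,r,t}} {{p,s},{p,u},{p,q,s},{p,q,u},{p,s,u}}
  W124: {{p,t},{p,r,t}}
  W125: {{p,r},{p,r,t}} {{p,q,s}} {{p,q,u}}
  W134: {{p,t},{p,r,t}}
  W135: {{p,q},{p,q,s},{p,q,u}} {{p,r},{p,r,t}}
  W145: {{p,r,t}}
  W234: {{p,t},{r,t},{p,r,t}} {{q,t},{q,s,t},{q,t,u}}
  W235: {{r},{p,r},{r,t},{r,u},{p,r,t}} {{q,s},{q,t},{q,u},{p,q,s},{p,q,u},{q,s,t},{q,t,u}}
  W245: {{q,t},{q,s,t},{q,t,u}} {{r,t},{p,r,t}}
  W345: {{q,t},{q,s,t},{q,t,u}} {{r,t},{p,r,t}}
  W1234: {{p,t},{p,r,t}}
  W1235: {{p,r},{p,r,t}} {{p,q,s}} {{p,q,u}}
  W1245: {{p,r,t}}
  W1345: {{p,r,t}}
  W2345: {{q,t},{q,s,t},{q,t,u}} {{r,t},{p,r,t}}
  W12345: {{p,r,t}}
C dims 6,17,18,8; δ0: rk 5, SNF 1^5; δ1: rk 11, SNF 1^11; δ2: rk 7, SNF 1^7
Ȟ^0: (6−5)−0=1 ⇒ Z
Ȟ^1: (17−11)−5=1 ⇒ Z
Ȟ^2: (18−7)−11=0 ⇒ 0

Ȟ^0(U;F) ≅ Z; Ȟ^1(U;F) ≅ Z; Ȟ^2(U;F) ≅ 0
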